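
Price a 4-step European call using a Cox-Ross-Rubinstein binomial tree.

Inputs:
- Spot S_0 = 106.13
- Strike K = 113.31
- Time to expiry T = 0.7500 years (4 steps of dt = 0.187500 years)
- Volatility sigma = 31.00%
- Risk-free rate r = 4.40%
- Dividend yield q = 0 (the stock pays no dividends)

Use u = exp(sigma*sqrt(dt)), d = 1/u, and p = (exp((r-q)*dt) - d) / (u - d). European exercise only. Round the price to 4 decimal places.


Answer: Price = V(0,0) = 10.1387

Derivation:
dt = T/N = 0.187500
u = exp(sigma*sqrt(dt)) = 1.143660; d = 1/u = 0.874385
p = (exp((r-q)*dt) - d) / (u - d) = 0.497256
Discount per step: exp(-r*dt) = 0.991784
Stock lattice S(k, i) with i counting down-moves:
  k=0: S(0,0) = 106.1300
  k=1: S(1,0) = 121.3767; S(1,1) = 92.7985
  k=2: S(2,0) = 138.8137; S(2,1) = 106.1300; S(2,2) = 81.1417
  k=3: S(3,0) = 158.7557; S(3,1) = 121.3767; S(3,2) = 92.7985; S(3,3) = 70.9491
  k=4: S(4,0) = 181.5626; S(4,1) = 138.8137; S(4,2) = 106.1300; S(4,3) = 81.1417; S(4,4) = 62.0369
Terminal payoffs V(N, i) = max(S_T - K, 0):
  V(4,0) = 68.252602; V(4,1) = 25.503684; V(4,2) = 0.000000; V(4,3) = 0.000000; V(4,4) = 0.000000
Backward induction: V(k, i) = exp(-r*dt) * [p * V(k+1, i) + (1-p) * V(k+1, i+1)].
  V(3,0) = exp(-r*dt) * [p*68.252602 + (1-p)*25.503684] = 46.376666
  V(3,1) = exp(-r*dt) * [p*25.503684 + (1-p)*0.000000] = 12.577675
  V(3,2) = exp(-r*dt) * [p*0.000000 + (1-p)*0.000000] = 0.000000
  V(3,3) = exp(-r*dt) * [p*0.000000 + (1-p)*0.000000] = 0.000000
  V(2,0) = exp(-r*dt) * [p*46.376666 + (1-p)*12.577675] = 29.143015
  V(2,1) = exp(-r*dt) * [p*12.577675 + (1-p)*0.000000] = 6.202943
  V(2,2) = exp(-r*dt) * [p*0.000000 + (1-p)*0.000000] = 0.000000
  V(1,0) = exp(-r*dt) * [p*29.143015 + (1-p)*6.202943] = 17.465355
  V(1,1) = exp(-r*dt) * [p*6.202943 + (1-p)*0.000000] = 3.059111
  V(0,0) = exp(-r*dt) * [p*17.465355 + (1-p)*3.059111] = 10.138718


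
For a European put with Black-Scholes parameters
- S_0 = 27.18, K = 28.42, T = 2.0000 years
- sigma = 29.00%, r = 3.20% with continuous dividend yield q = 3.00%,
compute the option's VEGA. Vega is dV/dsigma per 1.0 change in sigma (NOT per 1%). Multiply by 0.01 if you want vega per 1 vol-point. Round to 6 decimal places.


Answer: Vega = 14.360688

Derivation:
d1 = 0.1060374551; d2 = -0.3040844780
phi(d1) = 0.3967057313; exp(-qT) = 0.9417645336; exp(-rT) = 0.9380049995
Vega = S * exp(-qT) * phi(d1) * sqrt(T) = 27.1800 * 0.9417645336 * 0.3967057313 * 1.4142135624 = 14.360688


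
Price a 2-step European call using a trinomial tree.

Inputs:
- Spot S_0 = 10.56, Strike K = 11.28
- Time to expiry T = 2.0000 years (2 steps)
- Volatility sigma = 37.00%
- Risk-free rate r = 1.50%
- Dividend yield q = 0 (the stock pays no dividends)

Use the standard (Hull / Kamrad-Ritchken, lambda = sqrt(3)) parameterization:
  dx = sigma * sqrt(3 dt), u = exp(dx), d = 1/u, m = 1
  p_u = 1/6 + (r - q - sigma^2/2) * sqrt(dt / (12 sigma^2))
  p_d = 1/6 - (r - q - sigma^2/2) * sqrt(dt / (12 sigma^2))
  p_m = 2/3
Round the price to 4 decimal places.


Answer: Price = V(0,0) = 1.8227

Derivation:
dt = T/N = 1.000000; dx = sigma*sqrt(3*dt) = 0.640859
u = exp(dx) = 1.898110; d = 1/u = 0.526840
p_u = 0.124965, p_m = 0.666667, p_d = 0.208369
Discount per step: exp(-r*dt) = 0.985112
Stock lattice S(k, j) with j the centered position index:
  k=0: S(0,+0) = 10.5600
  k=1: S(1,-1) = 5.5634; S(1,+0) = 10.5600; S(1,+1) = 20.0440
  k=2: S(2,-2) = 2.9310; S(2,-1) = 5.5634; S(2,+0) = 10.5600; S(2,+1) = 20.0440; S(2,+2) = 38.0458
Terminal payoffs V(N, j) = max(S_T - K, 0):
  V(2,-2) = 0.000000; V(2,-1) = 0.000000; V(2,+0) = 0.000000; V(2,+1) = 8.764044; V(2,+2) = 26.765807
Backward induction: V(k, j) = exp(-r*dt) * [p_u * V(k+1, j+1) + p_m * V(k+1, j) + p_d * V(k+1, j-1)]
  V(1,-1) = exp(-r*dt) * [p_u*0.000000 + p_m*0.000000 + p_d*0.000000] = 0.000000
  V(1,+0) = exp(-r*dt) * [p_u*8.764044 + p_m*0.000000 + p_d*0.000000] = 1.078892
  V(1,+1) = exp(-r*dt) * [p_u*26.765807 + p_m*8.764044 + p_d*0.000000] = 9.050697
  V(0,+0) = exp(-r*dt) * [p_u*9.050697 + p_m*1.078892 + p_d*0.000000] = 1.822733


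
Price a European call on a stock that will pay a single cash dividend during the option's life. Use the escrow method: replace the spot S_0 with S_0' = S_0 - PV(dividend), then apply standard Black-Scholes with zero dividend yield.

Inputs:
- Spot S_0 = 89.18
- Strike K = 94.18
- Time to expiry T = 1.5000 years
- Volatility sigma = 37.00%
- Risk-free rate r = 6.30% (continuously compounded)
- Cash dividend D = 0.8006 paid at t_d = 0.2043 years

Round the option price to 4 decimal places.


PV(D) = D * exp(-r * t_d) = 0.8006 * 0.98721158 = 0.79036159
S_0' = S_0 - PV(D) = 89.1800 - 0.79036159 = 88.38963841
d1 = (ln(S_0'/K) + (r + sigma^2/2)*T) / (sigma*sqrt(T)) = 0.29509048
d2 = d1 - sigma*sqrt(T) = -0.15806512
exp(-rT) = 0.90982773
N(d1) = 0.61603762; N(d2) = 0.43720274
C = S_0' * N(d1) - K * exp(-rT) * N(d2) = 88.38963841 * 0.61603762 - 94.1800 * 0.90982773 * 0.43720274 = 16.9885

Answer: Price = 16.9885


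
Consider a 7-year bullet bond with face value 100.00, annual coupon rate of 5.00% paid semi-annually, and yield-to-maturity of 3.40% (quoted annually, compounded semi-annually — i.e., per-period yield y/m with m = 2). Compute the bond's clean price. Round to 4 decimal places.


Coupon per period c = face * coupon_rate / m = 2.500000
Periods per year m = 2; per-period yield y/m = 0.017000
Number of cashflows N = 14
Cashflows (t years, CF_t, discount factor 1/(1+y/m)^(m*t), PV):
  t = 0.5000: CF_t = 2.500000, DF = 0.983284, PV = 2.458210
  t = 1.0000: CF_t = 2.500000, DF = 0.966848, PV = 2.417119
  t = 1.5000: CF_t = 2.500000, DF = 0.950686, PV = 2.376715
  t = 2.0000: CF_t = 2.500000, DF = 0.934795, PV = 2.336986
  t = 2.5000: CF_t = 2.500000, DF = 0.919169, PV = 2.297922
  t = 3.0000: CF_t = 2.500000, DF = 0.903804, PV = 2.259510
  t = 3.5000: CF_t = 2.500000, DF = 0.888696, PV = 2.221741
  t = 4.0000: CF_t = 2.500000, DF = 0.873841, PV = 2.184602
  t = 4.5000: CF_t = 2.500000, DF = 0.859234, PV = 2.148085
  t = 5.0000: CF_t = 2.500000, DF = 0.844871, PV = 2.112178
  t = 5.5000: CF_t = 2.500000, DF = 0.830748, PV = 2.076871
  t = 6.0000: CF_t = 2.500000, DF = 0.816862, PV = 2.042154
  t = 6.5000: CF_t = 2.500000, DF = 0.803207, PV = 2.008018
  t = 7.0000: CF_t = 102.500000, DF = 0.789781, PV = 80.952548
Price P = sum_t PV_t = 109.892661

Answer: Price = 109.8927


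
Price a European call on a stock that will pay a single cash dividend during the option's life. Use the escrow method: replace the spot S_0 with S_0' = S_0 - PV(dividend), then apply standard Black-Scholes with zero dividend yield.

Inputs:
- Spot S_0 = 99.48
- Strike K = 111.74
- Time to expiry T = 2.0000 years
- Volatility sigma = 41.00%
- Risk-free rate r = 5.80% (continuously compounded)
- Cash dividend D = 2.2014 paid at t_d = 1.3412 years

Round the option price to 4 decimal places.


Answer: Price = 21.4484

Derivation:
PV(D) = D * exp(-r * t_d) = 2.2014 * 0.92515906 = 2.03664515
S_0' = S_0 - PV(D) = 99.4800 - 2.03664515 = 97.44335485
d1 = (ln(S_0'/K) + (r + sigma^2/2)*T) / (sigma*sqrt(T)) = 0.25386253
d2 = d1 - sigma*sqrt(T) = -0.32596503
exp(-rT) = 0.89047522
N(d1) = 0.60019912; N(d2) = 0.37222540
C = S_0' * N(d1) - K * exp(-rT) * N(d2) = 97.44335485 * 0.60019912 - 111.7400 * 0.89047522 * 0.37222540 = 21.4484


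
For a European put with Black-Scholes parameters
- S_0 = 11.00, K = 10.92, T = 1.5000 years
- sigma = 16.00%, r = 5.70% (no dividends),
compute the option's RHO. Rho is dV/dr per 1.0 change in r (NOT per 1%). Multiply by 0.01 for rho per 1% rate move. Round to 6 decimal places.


d1 = 0.5715440471; d2 = 0.3755848677
phi(d1) = 0.3388255750; exp(-qT) = 1.0000000000; exp(-rT) = 0.9180531431
N(-d2) = 0.3536127711
Rho = -K*T*exp(-rT)*N(-d2) = -10.9200 * 1.5000 * 0.9180531431 * 0.3536127711 = -5.317526

Answer: Rho = -5.317526


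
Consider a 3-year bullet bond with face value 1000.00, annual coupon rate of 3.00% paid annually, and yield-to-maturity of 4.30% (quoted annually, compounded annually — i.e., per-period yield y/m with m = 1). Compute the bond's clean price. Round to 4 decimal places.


Answer: Price = 964.1283

Derivation:
Coupon per period c = face * coupon_rate / m = 30.000000
Periods per year m = 1; per-period yield y/m = 0.043000
Number of cashflows N = 3
Cashflows (t years, CF_t, discount factor 1/(1+y/m)^(m*t), PV):
  t = 1.0000: CF_t = 30.000000, DF = 0.958773, PV = 28.763183
  t = 2.0000: CF_t = 30.000000, DF = 0.919245, PV = 27.577357
  t = 3.0000: CF_t = 1030.000000, DF = 0.881347, PV = 907.787711
Price P = sum_t PV_t = 964.128251


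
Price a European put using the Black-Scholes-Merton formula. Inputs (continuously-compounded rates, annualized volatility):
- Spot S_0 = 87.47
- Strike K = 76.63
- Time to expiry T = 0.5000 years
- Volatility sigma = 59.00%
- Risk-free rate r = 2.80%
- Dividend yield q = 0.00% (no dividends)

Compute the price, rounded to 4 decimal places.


Answer: Price = 8.3233

Derivation:
d1 = (ln(S/K) + (r - q + 0.5*sigma^2) * T) / (sigma * sqrt(T)) = 0.55929086
d2 = d1 - sigma * sqrt(T) = 0.14209786
exp(-rT) = 0.98609754; exp(-qT) = 1.00000000
P = K * exp(-rT) * N(-d2) - S_0 * exp(-qT) * N(-d1)
N(-d1) = 0.28798162; N(-d2) = 0.44350135
P = 76.6300 * 0.98609754 * 0.44350135 - 87.4700 * 1.00000000 * 0.28798162 = 8.3233


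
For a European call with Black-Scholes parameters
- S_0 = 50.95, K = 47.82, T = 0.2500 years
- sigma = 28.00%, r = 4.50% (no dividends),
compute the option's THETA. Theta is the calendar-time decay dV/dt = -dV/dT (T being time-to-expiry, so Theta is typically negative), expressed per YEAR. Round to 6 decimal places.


d1 = 0.6032199831; d2 = 0.4632199831
phi(d1) = 0.3325797137; exp(-qT) = 1.0000000000; exp(-rT) = 0.9888130446
Theta = -S*exp(-qT)*phi(d1)*sigma/(2*sqrt(T)) - r*K*exp(-rT)*N(d2) + q*S*exp(-qT)*N(d1)
N(d1) = 0.7268188222; N(d2) = 0.6783966530; sqrt(T) = 0.5000000000
Term 1 = -50.9500 * 1.0000000000 * 0.3325797137 * 0.2800 / (2 * 0.5000000000) = -4.7445821956
Term 2 = -0.0450 * 47.8200 * 0.9888130446 * 0.6783966530 = -1.4435105730
Term 3 = 0 (no dividend yield, q = 0)
Theta = -4.7445821956 + (-1.4435105730) + (0.0000000000) = -6.188093

Answer: Theta = -6.188093


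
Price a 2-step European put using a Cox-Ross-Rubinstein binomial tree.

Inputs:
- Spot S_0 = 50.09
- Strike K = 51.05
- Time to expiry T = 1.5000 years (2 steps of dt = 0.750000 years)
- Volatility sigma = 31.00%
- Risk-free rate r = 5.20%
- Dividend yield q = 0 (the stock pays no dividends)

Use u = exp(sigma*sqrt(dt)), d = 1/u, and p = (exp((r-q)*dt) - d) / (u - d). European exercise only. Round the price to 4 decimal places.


dt = T/N = 0.750000
u = exp(sigma*sqrt(dt)) = 1.307959; d = 1/u = 0.764550
p = (exp((r-q)*dt) - d) / (u - d) = 0.506470
Discount per step: exp(-r*dt) = 0.961751
Stock lattice S(k, i) with i counting down-moves:
  k=0: S(0,0) = 50.0900
  k=1: S(1,0) = 65.5157; S(1,1) = 38.2963
  k=2: S(2,0) = 85.6918; S(2,1) = 50.0900; S(2,2) = 29.2794
Terminal payoffs V(N, i) = max(K - S_T, 0):
  V(2,0) = 0.000000; V(2,1) = 0.960000; V(2,2) = 21.770558
Backward induction: V(k, i) = exp(-r*dt) * [p * V(k+1, i) + (1-p) * V(k+1, i+1)].
  V(1,0) = exp(-r*dt) * [p*0.000000 + (1-p)*0.960000] = 0.455666
  V(1,1) = exp(-r*dt) * [p*0.960000 + (1-p)*21.770558] = 10.801065
  V(0,0) = exp(-r*dt) * [p*0.455666 + (1-p)*10.801065] = 5.348707

Answer: Price = V(0,0) = 5.3487


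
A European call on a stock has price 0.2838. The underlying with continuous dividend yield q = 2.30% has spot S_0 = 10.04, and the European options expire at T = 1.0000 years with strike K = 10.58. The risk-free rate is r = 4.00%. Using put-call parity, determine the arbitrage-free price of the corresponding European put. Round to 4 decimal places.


Answer: Put price = 0.6372

Derivation:
Put-call parity: C - P = S_0 * exp(-qT) - K * exp(-rT).
S_0 * exp(-qT) = 10.0400 * 0.97726248 = 9.81171534
K * exp(-rT) = 10.5800 * 0.96078944 = 10.16515227
P = C - S*exp(-qT) + K*exp(-rT)
P = 0.2838 - 9.81171534 + 10.16515227 = 0.6372


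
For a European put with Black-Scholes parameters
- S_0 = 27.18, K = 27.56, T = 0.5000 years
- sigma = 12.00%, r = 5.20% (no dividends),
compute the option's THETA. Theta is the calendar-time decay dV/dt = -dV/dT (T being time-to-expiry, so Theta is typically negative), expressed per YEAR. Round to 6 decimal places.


d1 = 0.1852143952; d2 = 0.1003615814
phi(d1) = 0.3921578980; exp(-qT) = 1.0000000000; exp(-rT) = 0.9743350896
Theta = -S*exp(-qT)*phi(d1)*sigma/(2*sqrt(T)) + r*K*exp(-rT)*N(-d2) - q*S*exp(-qT)*N(-d1)
N(-d1) = 0.4265304394; N(-d2) = 0.4600286346; sqrt(T) = 0.7071067812
Term 1 = -27.1800 * 1.0000000000 * 0.3921578980 * 0.1200 / (2 * 0.7071067812) = -0.9044335552
Term 2 = 0.0520 * 27.5600 * 0.9743350896 * 0.4600286346 = 0.6423559713
Term 3 = 0 (no dividend yield, q = 0)
Theta = -0.9044335552 + (0.6423559713) + (0.0000000000) = -0.262078

Answer: Theta = -0.262078


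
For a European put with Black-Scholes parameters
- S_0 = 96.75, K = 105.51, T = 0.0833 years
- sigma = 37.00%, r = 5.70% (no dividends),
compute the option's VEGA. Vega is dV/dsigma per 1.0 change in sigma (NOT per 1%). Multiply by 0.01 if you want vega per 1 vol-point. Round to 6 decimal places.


d1 = -0.7137984347; d2 = -0.8205868704
phi(d1) = 0.3092229826; exp(-qT) = 1.0000000000; exp(-rT) = 0.9952631544
Vega = S * exp(-qT) * phi(d1) * sqrt(T) = 96.7500 * 1.0000000000 * 0.3092229826 * 0.2886173938 = 8.634660

Answer: Vega = 8.634660


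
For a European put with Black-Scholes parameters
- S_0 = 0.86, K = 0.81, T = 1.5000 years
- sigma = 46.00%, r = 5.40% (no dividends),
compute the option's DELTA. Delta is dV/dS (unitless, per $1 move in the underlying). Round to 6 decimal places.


d1 = 0.5317844745; d2 = -0.0315981664
phi(d1) = 0.3463394565; exp(-qT) = 1.0000000000; exp(-rT) = 0.9221936914
N(-d1) = 0.2974376385
Delta = -exp(-qT) * N(-d1) = -1.0000000000 * 0.2974376385 = -0.297438

Answer: Delta = -0.297438


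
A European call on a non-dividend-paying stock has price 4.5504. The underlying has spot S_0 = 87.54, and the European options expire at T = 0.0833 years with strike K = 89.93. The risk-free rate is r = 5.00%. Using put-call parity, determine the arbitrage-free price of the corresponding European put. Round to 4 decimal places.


Answer: Put price = 6.5666

Derivation:
Put-call parity: C - P = S_0 * exp(-qT) - K * exp(-rT).
S_0 * exp(-qT) = 87.5400 * 1.00000000 = 87.54000000
K * exp(-rT) = 89.9300 * 0.99584366 = 89.55622049
P = C - S*exp(-qT) + K*exp(-rT)
P = 4.5504 - 87.54000000 + 89.55622049 = 6.5666


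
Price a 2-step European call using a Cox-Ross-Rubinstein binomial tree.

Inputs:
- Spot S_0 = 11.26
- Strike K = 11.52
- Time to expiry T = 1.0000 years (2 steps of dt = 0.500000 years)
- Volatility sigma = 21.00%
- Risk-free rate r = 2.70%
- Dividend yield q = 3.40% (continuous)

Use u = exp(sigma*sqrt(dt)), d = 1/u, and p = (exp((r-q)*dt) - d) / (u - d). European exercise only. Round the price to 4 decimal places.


Answer: Price = V(0,0) = 0.7201

Derivation:
dt = T/N = 0.500000
u = exp(sigma*sqrt(dt)) = 1.160084; d = 1/u = 0.862007
p = (exp((r-q)*dt) - d) / (u - d) = 0.451224
Discount per step: exp(-r*dt) = 0.986591
Stock lattice S(k, i) with i counting down-moves:
  k=0: S(0,0) = 11.2600
  k=1: S(1,0) = 13.0625; S(1,1) = 9.7062
  k=2: S(2,0) = 15.1537; S(2,1) = 11.2600; S(2,2) = 8.3668
Terminal payoffs V(N, i) = max(S_T - K, 0):
  V(2,0) = 3.633651; V(2,1) = 0.000000; V(2,2) = 0.000000
Backward induction: V(k, i) = exp(-r*dt) * [p * V(k+1, i) + (1-p) * V(k+1, i+1)].
  V(1,0) = exp(-r*dt) * [p*3.633651 + (1-p)*0.000000] = 1.617603
  V(1,1) = exp(-r*dt) * [p*0.000000 + (1-p)*0.000000] = 0.000000
  V(0,0) = exp(-r*dt) * [p*1.617603 + (1-p)*0.000000] = 0.720113


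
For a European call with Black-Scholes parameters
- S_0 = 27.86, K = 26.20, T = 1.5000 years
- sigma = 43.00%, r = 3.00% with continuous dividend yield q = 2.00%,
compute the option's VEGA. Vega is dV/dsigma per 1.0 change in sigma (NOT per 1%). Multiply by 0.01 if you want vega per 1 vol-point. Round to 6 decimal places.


d1 = 0.4084525240; d2 = -0.1181877707
phi(d1) = 0.3670140070; exp(-qT) = 0.9704455335; exp(-rT) = 0.9559974818
Vega = S * exp(-qT) * phi(d1) * sqrt(T) = 27.8600 * 0.9704455335 * 0.3670140070 * 1.2247448714 = 12.152917

Answer: Vega = 12.152917


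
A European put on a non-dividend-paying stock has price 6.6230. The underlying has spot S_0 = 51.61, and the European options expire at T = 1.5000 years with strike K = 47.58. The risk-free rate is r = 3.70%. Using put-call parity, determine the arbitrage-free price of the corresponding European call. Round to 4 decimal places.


Answer: Call price = 13.2217

Derivation:
Put-call parity: C - P = S_0 * exp(-qT) - K * exp(-rT).
S_0 * exp(-qT) = 51.6100 * 1.00000000 = 51.61000000
K * exp(-rT) = 47.5800 * 0.94601202 = 45.01125209
C = P + S*exp(-qT) - K*exp(-rT)
C = 6.6230 + 51.61000000 - 45.01125209 = 13.2217


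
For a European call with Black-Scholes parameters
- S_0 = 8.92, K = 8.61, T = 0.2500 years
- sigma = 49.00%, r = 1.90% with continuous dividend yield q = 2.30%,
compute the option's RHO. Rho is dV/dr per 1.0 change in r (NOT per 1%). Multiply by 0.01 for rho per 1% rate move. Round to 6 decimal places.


Answer: Rho = 1.086355

Derivation:
d1 = 0.2627923598; d2 = 0.0177923598
phi(d1) = 0.3854019569; exp(-qT) = 0.9942664996; exp(-rT) = 0.9952612634
N(d2) = 0.5070977501
Rho = K*T*exp(-rT)*N(d2) = 8.6100 * 0.2500 * 0.9952612634 * 0.5070977501 = 1.086355


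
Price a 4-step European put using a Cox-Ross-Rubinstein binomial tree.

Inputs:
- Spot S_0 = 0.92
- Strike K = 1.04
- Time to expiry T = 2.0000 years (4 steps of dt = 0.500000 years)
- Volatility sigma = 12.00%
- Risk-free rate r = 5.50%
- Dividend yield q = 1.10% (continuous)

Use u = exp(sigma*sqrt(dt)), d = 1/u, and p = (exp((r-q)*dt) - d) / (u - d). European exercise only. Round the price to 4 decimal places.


Answer: Price = V(0,0) = 0.0788

Derivation:
dt = T/N = 0.500000
u = exp(sigma*sqrt(dt)) = 1.088557; d = 1/u = 0.918647
p = (exp((r-q)*dt) - d) / (u - d) = 0.609715
Discount per step: exp(-r*dt) = 0.972875
Stock lattice S(k, i) with i counting down-moves:
  k=0: S(0,0) = 0.9200
  k=1: S(1,0) = 1.0015; S(1,1) = 0.8452
  k=2: S(2,0) = 1.0902; S(2,1) = 0.9200; S(2,2) = 0.7764
  k=3: S(3,0) = 1.1867; S(3,1) = 1.0015; S(3,2) = 0.8452; S(3,3) = 0.7132
  k=4: S(4,0) = 1.2918; S(4,1) = 1.0902; S(4,2) = 0.9200; S(4,3) = 0.7764; S(4,4) = 0.6552
Terminal payoffs V(N, i) = max(K - S_T, 0):
  V(4,0) = 0.000000; V(4,1) = 0.000000; V(4,2) = 0.120000; V(4,3) = 0.263600; V(4,4) = 0.384786
Backward induction: V(k, i) = exp(-r*dt) * [p * V(k+1, i) + (1-p) * V(k+1, i+1)].
  V(3,0) = exp(-r*dt) * [p*0.000000 + (1-p)*0.000000] = 0.000000
  V(3,1) = exp(-r*dt) * [p*0.000000 + (1-p)*0.120000] = 0.045564
  V(3,2) = exp(-r*dt) * [p*0.120000 + (1-p)*0.263600] = 0.171270
  V(3,3) = exp(-r*dt) * [p*0.263600 + (1-p)*0.384786] = 0.302464
  V(2,0) = exp(-r*dt) * [p*0.000000 + (1-p)*0.045564] = 0.017300
  V(2,1) = exp(-r*dt) * [p*0.045564 + (1-p)*0.171270] = 0.092058
  V(2,2) = exp(-r*dt) * [p*0.171270 + (1-p)*0.302464] = 0.216438
  V(1,0) = exp(-r*dt) * [p*0.017300 + (1-p)*0.092058] = 0.045217
  V(1,1) = exp(-r*dt) * [p*0.092058 + (1-p)*0.216438] = 0.136788
  V(0,0) = exp(-r*dt) * [p*0.045217 + (1-p)*0.136788] = 0.078760


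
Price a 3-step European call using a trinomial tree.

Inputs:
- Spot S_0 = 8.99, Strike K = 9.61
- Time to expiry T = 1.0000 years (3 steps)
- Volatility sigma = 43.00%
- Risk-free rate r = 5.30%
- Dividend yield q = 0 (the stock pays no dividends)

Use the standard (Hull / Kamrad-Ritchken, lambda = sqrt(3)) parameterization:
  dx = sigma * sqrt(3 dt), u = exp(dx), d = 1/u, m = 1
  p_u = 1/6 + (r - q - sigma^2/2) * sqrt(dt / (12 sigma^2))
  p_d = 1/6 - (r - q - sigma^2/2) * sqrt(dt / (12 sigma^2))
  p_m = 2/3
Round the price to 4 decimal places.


dt = T/N = 0.333333; dx = sigma*sqrt(3*dt) = 0.430000
u = exp(dx) = 1.537258; d = 1/u = 0.650509
p_u = 0.151376, p_m = 0.666667, p_d = 0.181957
Discount per step: exp(-r*dt) = 0.982488
Stock lattice S(k, j) with j the centered position index:
  k=0: S(0,+0) = 8.9900
  k=1: S(1,-1) = 5.8481; S(1,+0) = 8.9900; S(1,+1) = 13.8199
  k=2: S(2,-2) = 3.8042; S(2,-1) = 5.8481; S(2,+0) = 8.9900; S(2,+1) = 13.8199; S(2,+2) = 21.2448
  k=3: S(3,-3) = 2.4747; S(3,-2) = 3.8042; S(3,-1) = 5.8481; S(3,+0) = 8.9900; S(3,+1) = 13.8199; S(3,+2) = 21.2448; S(3,+3) = 32.6588
Terminal payoffs V(N, j) = max(S_T - K, 0):
  V(3,-3) = 0.000000; V(3,-2) = 0.000000; V(3,-1) = 0.000000; V(3,+0) = 0.000000; V(3,+1) = 4.209945; V(3,+2) = 11.634815; V(3,+3) = 23.048751
Backward induction: V(k, j) = exp(-r*dt) * [p_u * V(k+1, j+1) + p_m * V(k+1, j) + p_d * V(k+1, j-1)]
  V(2,-2) = exp(-r*dt) * [p_u*0.000000 + p_m*0.000000 + p_d*0.000000] = 0.000000
  V(2,-1) = exp(-r*dt) * [p_u*0.000000 + p_m*0.000000 + p_d*0.000000] = 0.000000
  V(2,+0) = exp(-r*dt) * [p_u*4.209945 + p_m*0.000000 + p_d*0.000000] = 0.626125
  V(2,+1) = exp(-r*dt) * [p_u*11.634815 + p_m*4.209945 + p_d*0.000000] = 4.487871
  V(2,+2) = exp(-r*dt) * [p_u*23.048751 + p_m*11.634815 + p_d*4.209945] = 11.801259
  V(1,-1) = exp(-r*dt) * [p_u*0.626125 + p_m*0.000000 + p_d*0.000000] = 0.093120
  V(1,+0) = exp(-r*dt) * [p_u*4.487871 + p_m*0.626125 + p_d*0.000000] = 1.077566
  V(1,+1) = exp(-r*dt) * [p_u*11.801259 + p_m*4.487871 + p_d*0.626125] = 4.806598
  V(0,+0) = exp(-r*dt) * [p_u*4.806598 + p_m*1.077566 + p_d*0.093120] = 1.437307

Answer: Price = V(0,0) = 1.4373


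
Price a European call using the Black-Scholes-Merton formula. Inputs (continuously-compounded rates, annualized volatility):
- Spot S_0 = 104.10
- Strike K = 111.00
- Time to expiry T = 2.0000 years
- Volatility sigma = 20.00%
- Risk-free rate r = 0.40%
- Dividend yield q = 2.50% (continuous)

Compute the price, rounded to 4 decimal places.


Answer: Price = 7.0265

Derivation:
d1 = (ln(S/K) + (r - q + 0.5*sigma^2) * T) / (sigma * sqrt(T)) = -0.23397536
d2 = d1 - sigma * sqrt(T) = -0.51681807
exp(-rT) = 0.99203191; exp(-qT) = 0.95122942
C = S_0 * exp(-qT) * N(d1) - K * exp(-rT) * N(d2)
N(d1) = 0.40750205; N(d2) = 0.30264158
C = 104.1000 * 0.95122942 * 0.40750205 - 111.0000 * 0.99203191 * 0.30264158 = 7.0265


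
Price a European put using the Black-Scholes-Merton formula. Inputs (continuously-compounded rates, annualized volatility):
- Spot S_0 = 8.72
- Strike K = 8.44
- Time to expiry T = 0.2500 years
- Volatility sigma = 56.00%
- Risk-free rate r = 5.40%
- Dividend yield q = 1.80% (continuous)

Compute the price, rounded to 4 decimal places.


d1 = (ln(S/K) + (r - q + 0.5*sigma^2) * T) / (sigma * sqrt(T)) = 0.28870332
d2 = d1 - sigma * sqrt(T) = 0.00870332
exp(-rT) = 0.98659072; exp(-qT) = 0.99551011
P = K * exp(-rT) * N(-d2) - S_0 * exp(-qT) * N(-d1)
N(-d1) = 0.38640421; N(-d2) = 0.49652792
P = 8.4400 * 0.98659072 * 0.49652792 - 8.7200 * 0.99551011 * 0.38640421 = 0.7802

Answer: Price = 0.7802


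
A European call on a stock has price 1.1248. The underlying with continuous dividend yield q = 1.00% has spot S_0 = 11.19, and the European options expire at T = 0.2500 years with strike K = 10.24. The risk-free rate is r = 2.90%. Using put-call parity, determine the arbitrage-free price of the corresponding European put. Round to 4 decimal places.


Answer: Put price = 0.1288

Derivation:
Put-call parity: C - P = S_0 * exp(-qT) - K * exp(-rT).
S_0 * exp(-qT) = 11.1900 * 0.99750312 = 11.16205994
K * exp(-rT) = 10.2400 * 0.99277622 = 10.16602847
P = C - S*exp(-qT) + K*exp(-rT)
P = 1.1248 - 11.16205994 + 10.16602847 = 0.1288


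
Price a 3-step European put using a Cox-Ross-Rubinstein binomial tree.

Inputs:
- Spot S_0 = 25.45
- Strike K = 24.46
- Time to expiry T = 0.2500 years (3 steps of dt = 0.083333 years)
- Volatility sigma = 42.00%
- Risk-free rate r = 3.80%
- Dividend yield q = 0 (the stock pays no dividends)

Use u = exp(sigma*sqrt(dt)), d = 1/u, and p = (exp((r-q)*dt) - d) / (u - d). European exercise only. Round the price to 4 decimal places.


dt = T/N = 0.083333
u = exp(sigma*sqrt(dt)) = 1.128900; d = 1/u = 0.885818
p = (exp((r-q)*dt) - d) / (u - d) = 0.482774
Discount per step: exp(-r*dt) = 0.996838
Stock lattice S(k, i) with i counting down-moves:
  k=0: S(0,0) = 25.4500
  k=1: S(1,0) = 28.7305; S(1,1) = 22.5441
  k=2: S(2,0) = 32.4339; S(2,1) = 25.4500; S(2,2) = 19.9699
  k=3: S(3,0) = 36.6146; S(3,1) = 28.7305; S(3,2) = 22.5441; S(3,3) = 17.6897
Terminal payoffs V(N, i) = max(K - S_T, 0):
  V(3,0) = 0.000000; V(3,1) = 0.000000; V(3,2) = 1.915927; V(3,3) = 6.770255
Backward induction: V(k, i) = exp(-r*dt) * [p * V(k+1, i) + (1-p) * V(k+1, i+1)].
  V(2,0) = exp(-r*dt) * [p*0.000000 + (1-p)*0.000000] = 0.000000
  V(2,1) = exp(-r*dt) * [p*0.000000 + (1-p)*1.915927] = 0.987834
  V(2,2) = exp(-r*dt) * [p*1.915927 + (1-p)*6.770255] = 4.412716
  V(1,0) = exp(-r*dt) * [p*0.000000 + (1-p)*0.987834] = 0.509318
  V(1,1) = exp(-r*dt) * [p*0.987834 + (1-p)*4.412716] = 2.750548
  V(0,0) = exp(-r*dt) * [p*0.509318 + (1-p)*2.750548] = 1.663265

Answer: Price = V(0,0) = 1.6633


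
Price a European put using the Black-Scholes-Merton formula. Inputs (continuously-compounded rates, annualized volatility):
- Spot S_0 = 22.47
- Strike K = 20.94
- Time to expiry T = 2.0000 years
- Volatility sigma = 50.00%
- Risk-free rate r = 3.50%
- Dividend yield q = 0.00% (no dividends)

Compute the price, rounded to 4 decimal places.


Answer: Price = 4.4385

Derivation:
d1 = (ln(S/K) + (r - q + 0.5*sigma^2) * T) / (sigma * sqrt(T)) = 0.55227851
d2 = d1 - sigma * sqrt(T) = -0.15482827
exp(-rT) = 0.93239382; exp(-qT) = 1.00000000
P = K * exp(-rT) * N(-d2) - S_0 * exp(-qT) * N(-d1)
N(-d1) = 0.29037878; N(-d2) = 0.56152165
P = 20.9400 * 0.93239382 * 0.56152165 - 22.4700 * 1.00000000 * 0.29037878 = 4.4385


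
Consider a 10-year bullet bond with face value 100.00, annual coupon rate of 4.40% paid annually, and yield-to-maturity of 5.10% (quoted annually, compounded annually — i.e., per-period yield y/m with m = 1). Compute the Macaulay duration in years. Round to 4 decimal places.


Answer: Macaulay duration = 8.2460 years

Derivation:
Coupon per period c = face * coupon_rate / m = 4.400000
Periods per year m = 1; per-period yield y/m = 0.051000
Number of cashflows N = 10
Cashflows (t years, CF_t, discount factor 1/(1+y/m)^(m*t), PV):
  t = 1.0000: CF_t = 4.400000, DF = 0.951475, PV = 4.186489
  t = 2.0000: CF_t = 4.400000, DF = 0.905304, PV = 3.983339
  t = 3.0000: CF_t = 4.400000, DF = 0.861374, PV = 3.790046
  t = 4.0000: CF_t = 4.400000, DF = 0.819576, PV = 3.606134
  t = 5.0000: CF_t = 4.400000, DF = 0.779806, PV = 3.431145
  t = 6.0000: CF_t = 4.400000, DF = 0.741965, PV = 3.264648
  t = 7.0000: CF_t = 4.400000, DF = 0.705961, PV = 3.106230
  t = 8.0000: CF_t = 4.400000, DF = 0.671705, PV = 2.955500
  t = 9.0000: CF_t = 4.400000, DF = 0.639110, PV = 2.812084
  t = 10.0000: CF_t = 104.400000, DF = 0.608097, PV = 63.485324
Price P = sum_t PV_t = 94.620939
Macaulay numerator sum_t t * PV_t:
  t * PV_t at t = 1.0000: 4.186489
  t * PV_t at t = 2.0000: 7.966678
  t * PV_t at t = 3.0000: 11.370139
  t * PV_t at t = 4.0000: 14.424534
  t * PV_t at t = 5.0000: 17.155726
  t * PV_t at t = 6.0000: 19.587889
  t * PV_t at t = 7.0000: 21.743613
  t * PV_t at t = 8.0000: 23.643999
  t * PV_t at t = 9.0000: 25.308753
  t * PV_t at t = 10.0000: 634.853237
Macaulay duration D = (sum_t t * PV_t) / P = 780.241057 / 94.620939 = 8.245966


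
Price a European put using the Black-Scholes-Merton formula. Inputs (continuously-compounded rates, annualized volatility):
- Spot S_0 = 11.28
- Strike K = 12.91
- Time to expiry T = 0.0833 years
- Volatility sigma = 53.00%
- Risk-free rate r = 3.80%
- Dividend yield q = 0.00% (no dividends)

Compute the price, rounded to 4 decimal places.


d1 = (ln(S/K) + (r - q + 0.5*sigma^2) * T) / (sigma * sqrt(T)) = -0.78517525
d2 = d1 - sigma * sqrt(T) = -0.93814247
exp(-rT) = 0.99683960; exp(-qT) = 1.00000000
P = K * exp(-rT) * N(-d2) - S_0 * exp(-qT) * N(-d1)
N(-d1) = 0.78382459; N(-d2) = 0.82591440
P = 12.9100 * 0.99683960 * 0.82591440 - 11.2800 * 1.00000000 * 0.78382459 = 1.7873

Answer: Price = 1.7873


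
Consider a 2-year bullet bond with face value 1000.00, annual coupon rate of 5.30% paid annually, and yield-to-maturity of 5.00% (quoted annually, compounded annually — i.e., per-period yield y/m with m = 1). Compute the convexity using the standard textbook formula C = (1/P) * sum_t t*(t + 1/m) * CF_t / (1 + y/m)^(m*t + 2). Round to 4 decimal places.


Answer: Convexity = 5.2601

Derivation:
Coupon per period c = face * coupon_rate / m = 53.000000
Periods per year m = 1; per-period yield y/m = 0.050000
Number of cashflows N = 2
Cashflows (t years, CF_t, discount factor 1/(1+y/m)^(m*t), PV):
  t = 1.0000: CF_t = 53.000000, DF = 0.952381, PV = 50.476190
  t = 2.0000: CF_t = 1053.000000, DF = 0.907029, PV = 955.102041
Price P = sum_t PV_t = 1005.578231
Convexity numerator sum_t t*(t + 1/m) * CF_t / (1+y/m)^(m*t + 2):
  t = 1.0000: term = 91.566785
  t = 2.0000: term = 5197.834236
Convexity = (1/P) * sum = 5289.401021 / 1005.578231 = 5.260059


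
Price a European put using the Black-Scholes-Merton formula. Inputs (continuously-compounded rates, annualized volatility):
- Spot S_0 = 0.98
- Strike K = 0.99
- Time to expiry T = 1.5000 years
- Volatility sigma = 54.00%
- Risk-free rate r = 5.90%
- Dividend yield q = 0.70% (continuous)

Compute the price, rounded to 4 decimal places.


d1 = (ln(S/K) + (r - q + 0.5*sigma^2) * T) / (sigma * sqrt(T)) = 0.43326881
d2 = d1 - sigma * sqrt(T) = -0.22809342
exp(-rT) = 0.91530311; exp(-qT) = 0.98955493
P = K * exp(-rT) * N(-d2) - S_0 * exp(-qT) * N(-d1)
N(-d1) = 0.33240975; N(-d2) = 0.59021319
P = 0.9900 * 0.91530311 * 0.59021319 - 0.9800 * 0.98955493 * 0.33240975 = 0.2125

Answer: Price = 0.2125


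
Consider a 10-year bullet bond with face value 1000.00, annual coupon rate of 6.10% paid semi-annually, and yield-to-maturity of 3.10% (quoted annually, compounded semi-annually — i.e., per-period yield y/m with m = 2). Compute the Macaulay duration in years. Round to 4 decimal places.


Answer: Macaulay duration = 7.9239 years

Derivation:
Coupon per period c = face * coupon_rate / m = 30.500000
Periods per year m = 2; per-period yield y/m = 0.015500
Number of cashflows N = 20
Cashflows (t years, CF_t, discount factor 1/(1+y/m)^(m*t), PV):
  t = 0.5000: CF_t = 30.500000, DF = 0.984737, PV = 30.034466
  t = 1.0000: CF_t = 30.500000, DF = 0.969706, PV = 29.576037
  t = 1.5000: CF_t = 30.500000, DF = 0.954905, PV = 29.124606
  t = 2.0000: CF_t = 30.500000, DF = 0.940330, PV = 28.680065
  t = 2.5000: CF_t = 30.500000, DF = 0.925977, PV = 28.242309
  t = 3.0000: CF_t = 30.500000, DF = 0.911844, PV = 27.811235
  t = 3.5000: CF_t = 30.500000, DF = 0.897926, PV = 27.386740
  t = 4.0000: CF_t = 30.500000, DF = 0.884220, PV = 26.968725
  t = 4.5000: CF_t = 30.500000, DF = 0.870724, PV = 26.557090
  t = 5.0000: CF_t = 30.500000, DF = 0.857434, PV = 26.151738
  t = 5.5000: CF_t = 30.500000, DF = 0.844347, PV = 25.752573
  t = 6.0000: CF_t = 30.500000, DF = 0.831459, PV = 25.359501
  t = 6.5000: CF_t = 30.500000, DF = 0.818768, PV = 24.972429
  t = 7.0000: CF_t = 30.500000, DF = 0.806271, PV = 24.591264
  t = 7.5000: CF_t = 30.500000, DF = 0.793964, PV = 24.215917
  t = 8.0000: CF_t = 30.500000, DF = 0.781846, PV = 23.846300
  t = 8.5000: CF_t = 30.500000, DF = 0.769912, PV = 23.482324
  t = 9.0000: CF_t = 30.500000, DF = 0.758161, PV = 23.123903
  t = 9.5000: CF_t = 30.500000, DF = 0.746589, PV = 22.770953
  t = 10.0000: CF_t = 1030.500000, DF = 0.735193, PV = 757.616529
Price P = sum_t PV_t = 1256.264705
Macaulay numerator sum_t t * PV_t:
  t * PV_t at t = 0.5000: 15.017233
  t * PV_t at t = 1.0000: 29.576037
  t * PV_t at t = 1.5000: 43.686909
  t * PV_t at t = 2.0000: 57.360130
  t * PV_t at t = 2.5000: 70.605773
  t * PV_t at t = 3.0000: 83.433705
  t * PV_t at t = 3.5000: 95.853591
  t * PV_t at t = 4.0000: 107.874901
  t * PV_t at t = 4.5000: 119.506906
  t * PV_t at t = 5.0000: 130.758692
  t * PV_t at t = 5.5000: 141.639154
  t * PV_t at t = 6.0000: 152.157007
  t * PV_t at t = 6.5000: 162.320785
  t * PV_t at t = 7.0000: 172.138848
  t * PV_t at t = 7.5000: 181.619379
  t * PV_t at t = 8.0000: 190.770397
  t * PV_t at t = 8.5000: 199.599750
  t * PV_t at t = 9.0000: 208.115128
  t * PV_t at t = 9.5000: 216.324056
  t * PV_t at t = 10.0000: 7576.165293
Macaulay duration D = (sum_t t * PV_t) / P = 9954.523671 / 1256.264705 = 7.923906


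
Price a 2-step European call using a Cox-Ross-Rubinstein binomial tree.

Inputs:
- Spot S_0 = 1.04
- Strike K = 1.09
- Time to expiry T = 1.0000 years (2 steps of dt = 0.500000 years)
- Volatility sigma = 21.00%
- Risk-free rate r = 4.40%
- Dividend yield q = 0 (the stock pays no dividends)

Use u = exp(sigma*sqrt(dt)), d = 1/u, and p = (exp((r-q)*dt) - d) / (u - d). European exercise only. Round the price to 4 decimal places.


dt = T/N = 0.500000
u = exp(sigma*sqrt(dt)) = 1.160084; d = 1/u = 0.862007
p = (exp((r-q)*dt) - d) / (u - d) = 0.537569
Discount per step: exp(-r*dt) = 0.978240
Stock lattice S(k, i) with i counting down-moves:
  k=0: S(0,0) = 1.0400
  k=1: S(1,0) = 1.2065; S(1,1) = 0.8965
  k=2: S(2,0) = 1.3996; S(2,1) = 1.0400; S(2,2) = 0.7728
Terminal payoffs V(N, i) = max(S_T - K, 0):
  V(2,0) = 0.309627; V(2,1) = 0.000000; V(2,2) = 0.000000
Backward induction: V(k, i) = exp(-r*dt) * [p * V(k+1, i) + (1-p) * V(k+1, i+1)].
  V(1,0) = exp(-r*dt) * [p*0.309627 + (1-p)*0.000000] = 0.162824
  V(1,1) = exp(-r*dt) * [p*0.000000 + (1-p)*0.000000] = 0.000000
  V(0,0) = exp(-r*dt) * [p*0.162824 + (1-p)*0.000000] = 0.085625

Answer: Price = V(0,0) = 0.0856


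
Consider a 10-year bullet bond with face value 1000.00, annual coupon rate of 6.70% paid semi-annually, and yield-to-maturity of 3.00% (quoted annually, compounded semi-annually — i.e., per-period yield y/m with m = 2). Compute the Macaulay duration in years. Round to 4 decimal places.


Answer: Macaulay duration = 7.8187 years

Derivation:
Coupon per period c = face * coupon_rate / m = 33.500000
Periods per year m = 2; per-period yield y/m = 0.015000
Number of cashflows N = 20
Cashflows (t years, CF_t, discount factor 1/(1+y/m)^(m*t), PV):
  t = 0.5000: CF_t = 33.500000, DF = 0.985222, PV = 33.004926
  t = 1.0000: CF_t = 33.500000, DF = 0.970662, PV = 32.517169
  t = 1.5000: CF_t = 33.500000, DF = 0.956317, PV = 32.036619
  t = 2.0000: CF_t = 33.500000, DF = 0.942184, PV = 31.563172
  t = 2.5000: CF_t = 33.500000, DF = 0.928260, PV = 31.096721
  t = 3.0000: CF_t = 33.500000, DF = 0.914542, PV = 30.637163
  t = 3.5000: CF_t = 33.500000, DF = 0.901027, PV = 30.184397
  t = 4.0000: CF_t = 33.500000, DF = 0.887711, PV = 29.738323
  t = 4.5000: CF_t = 33.500000, DF = 0.874592, PV = 29.298840
  t = 5.0000: CF_t = 33.500000, DF = 0.861667, PV = 28.865852
  t = 5.5000: CF_t = 33.500000, DF = 0.848933, PV = 28.439263
  t = 6.0000: CF_t = 33.500000, DF = 0.836387, PV = 28.018979
  t = 6.5000: CF_t = 33.500000, DF = 0.824027, PV = 27.604905
  t = 7.0000: CF_t = 33.500000, DF = 0.811849, PV = 27.196951
  t = 7.5000: CF_t = 33.500000, DF = 0.799852, PV = 26.795025
  t = 8.0000: CF_t = 33.500000, DF = 0.788031, PV = 26.399040
  t = 8.5000: CF_t = 33.500000, DF = 0.776385, PV = 26.008906
  t = 9.0000: CF_t = 33.500000, DF = 0.764912, PV = 25.624538
  t = 9.5000: CF_t = 33.500000, DF = 0.753607, PV = 25.245850
  t = 10.0000: CF_t = 1033.500000, DF = 0.742470, PV = 767.343177
Price P = sum_t PV_t = 1317.619818
Macaulay numerator sum_t t * PV_t:
  t * PV_t at t = 0.5000: 16.502463
  t * PV_t at t = 1.0000: 32.517169
  t * PV_t at t = 1.5000: 48.054929
  t * PV_t at t = 2.0000: 63.126343
  t * PV_t at t = 2.5000: 77.741802
  t * PV_t at t = 3.0000: 91.911490
  t * PV_t at t = 3.5000: 105.645391
  t * PV_t at t = 4.0000: 118.953291
  t * PV_t at t = 4.5000: 131.844780
  t * PV_t at t = 5.0000: 144.329261
  t * PV_t at t = 5.5000: 156.415948
  t * PV_t at t = 6.0000: 168.113872
  t * PV_t at t = 6.5000: 179.431883
  t * PV_t at t = 7.0000: 190.378656
  t * PV_t at t = 7.5000: 200.962691
  t * PV_t at t = 8.0000: 211.192319
  t * PV_t at t = 8.5000: 221.075703
  t * PV_t at t = 9.0000: 230.620843
  t * PV_t at t = 9.5000: 239.835579
  t * PV_t at t = 10.0000: 7673.431772
Macaulay duration D = (sum_t t * PV_t) / P = 10302.086185 / 1317.619818 = 7.818709


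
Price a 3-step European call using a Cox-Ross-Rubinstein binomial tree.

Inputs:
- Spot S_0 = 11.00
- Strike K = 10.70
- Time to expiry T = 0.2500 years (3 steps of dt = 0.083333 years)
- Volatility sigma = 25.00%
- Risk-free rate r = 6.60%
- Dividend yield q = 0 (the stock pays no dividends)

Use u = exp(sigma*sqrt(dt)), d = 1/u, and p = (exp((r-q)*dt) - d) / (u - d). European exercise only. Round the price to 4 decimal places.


Answer: Price = V(0,0) = 0.8399

Derivation:
dt = T/N = 0.083333
u = exp(sigma*sqrt(dt)) = 1.074837; d = 1/u = 0.930374
p = (exp((r-q)*dt) - d) / (u - d) = 0.520143
Discount per step: exp(-r*dt) = 0.994515
Stock lattice S(k, i) with i counting down-moves:
  k=0: S(0,0) = 11.0000
  k=1: S(1,0) = 11.8232; S(1,1) = 10.2341
  k=2: S(2,0) = 12.7080; S(2,1) = 11.0000; S(2,2) = 9.5216
  k=3: S(3,0) = 13.6590; S(3,1) = 11.8232; S(3,2) = 10.2341; S(3,3) = 8.8586
Terminal payoffs V(N, i) = max(S_T - K, 0):
  V(3,0) = 2.959041; V(3,1) = 1.123204; V(3,2) = 0.000000; V(3,3) = 0.000000
Backward induction: V(k, i) = exp(-r*dt) * [p * V(k+1, i) + (1-p) * V(k+1, i+1)].
  V(2,0) = exp(-r*dt) * [p*2.959041 + (1-p)*1.123204] = 2.066703
  V(2,1) = exp(-r*dt) * [p*1.123204 + (1-p)*0.000000] = 0.581022
  V(2,2) = exp(-r*dt) * [p*0.000000 + (1-p)*0.000000] = 0.000000
  V(1,0) = exp(-r*dt) * [p*2.066703 + (1-p)*0.581022] = 1.346362
  V(1,1) = exp(-r*dt) * [p*0.581022 + (1-p)*0.000000] = 0.300557
  V(0,0) = exp(-r*dt) * [p*1.346362 + (1-p)*0.300557] = 0.839893


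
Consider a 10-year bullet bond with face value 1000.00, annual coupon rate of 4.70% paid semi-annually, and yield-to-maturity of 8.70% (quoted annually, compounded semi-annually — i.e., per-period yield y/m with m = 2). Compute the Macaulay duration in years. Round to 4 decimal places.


Coupon per period c = face * coupon_rate / m = 23.500000
Periods per year m = 2; per-period yield y/m = 0.043500
Number of cashflows N = 20
Cashflows (t years, CF_t, discount factor 1/(1+y/m)^(m*t), PV):
  t = 0.5000: CF_t = 23.500000, DF = 0.958313, PV = 22.520364
  t = 1.0000: CF_t = 23.500000, DF = 0.918365, PV = 21.581566
  t = 1.5000: CF_t = 23.500000, DF = 0.880081, PV = 20.681903
  t = 2.0000: CF_t = 23.500000, DF = 0.843393, PV = 19.819744
  t = 2.5000: CF_t = 23.500000, DF = 0.808235, PV = 18.993526
  t = 3.0000: CF_t = 23.500000, DF = 0.774543, PV = 18.201750
  t = 3.5000: CF_t = 23.500000, DF = 0.742254, PV = 17.442980
  t = 4.0000: CF_t = 23.500000, DF = 0.711312, PV = 16.715841
  t = 4.5000: CF_t = 23.500000, DF = 0.681660, PV = 16.019014
  t = 5.0000: CF_t = 23.500000, DF = 0.653244, PV = 15.351235
  t = 5.5000: CF_t = 23.500000, DF = 0.626013, PV = 14.711294
  t = 6.0000: CF_t = 23.500000, DF = 0.599916, PV = 14.098030
  t = 6.5000: CF_t = 23.500000, DF = 0.574908, PV = 13.510330
  t = 7.0000: CF_t = 23.500000, DF = 0.550942, PV = 12.947130
  t = 7.5000: CF_t = 23.500000, DF = 0.527975, PV = 12.407408
  t = 8.0000: CF_t = 23.500000, DF = 0.505965, PV = 11.890185
  t = 8.5000: CF_t = 23.500000, DF = 0.484873, PV = 11.394523
  t = 9.0000: CF_t = 23.500000, DF = 0.464661, PV = 10.919524
  t = 9.5000: CF_t = 23.500000, DF = 0.445290, PV = 10.464326
  t = 10.0000: CF_t = 1023.500000, DF = 0.426728, PV = 436.755899
Price P = sum_t PV_t = 736.426573
Macaulay numerator sum_t t * PV_t:
  t * PV_t at t = 0.5000: 11.260182
  t * PV_t at t = 1.0000: 21.581566
  t * PV_t at t = 1.5000: 31.022855
  t * PV_t at t = 2.0000: 39.639489
  t * PV_t at t = 2.5000: 47.483815
  t * PV_t at t = 3.0000: 54.605250
  t * PV_t at t = 3.5000: 61.050431
  t * PV_t at t = 4.0000: 66.863365
  t * PV_t at t = 4.5000: 72.085563
  t * PV_t at t = 5.0000: 76.756176
  t * PV_t at t = 5.5000: 80.912117
  t * PV_t at t = 6.0000: 84.588178
  t * PV_t at t = 6.5000: 87.817147
  t * PV_t at t = 7.0000: 90.629911
  t * PV_t at t = 7.5000: 93.055559
  t * PV_t at t = 8.0000: 95.121479
  t * PV_t at t = 8.5000: 96.853447
  t * PV_t at t = 9.0000: 98.275715
  t * PV_t at t = 9.5000: 99.411094
  t * PV_t at t = 10.0000: 4367.558985
Macaulay duration D = (sum_t t * PV_t) / P = 5676.572324 / 736.426573 = 7.708267

Answer: Macaulay duration = 7.7083 years
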